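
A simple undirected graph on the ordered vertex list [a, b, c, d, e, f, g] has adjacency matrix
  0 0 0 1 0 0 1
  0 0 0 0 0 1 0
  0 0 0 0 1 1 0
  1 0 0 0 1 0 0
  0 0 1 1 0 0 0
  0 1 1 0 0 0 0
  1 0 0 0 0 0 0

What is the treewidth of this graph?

A width-1 tree decomposition is:
Bags: B1 = {a, g}  B2 = {a, d}  B3 = {d, e}  B4 = {c, e}  B5 = {c, f}  B6 = {b, f}
Tree: B1–B2, B2–B3, B3–B4, B4–B5, B5–B6
Every bag has size at most 2, so the width is 2 − 1 = 1 and tw(G) ≤ 1. Any graph with an edge has treewidth ≥ 1, and G has the edge g–a. Hence tw(G) = 1 exactly.

1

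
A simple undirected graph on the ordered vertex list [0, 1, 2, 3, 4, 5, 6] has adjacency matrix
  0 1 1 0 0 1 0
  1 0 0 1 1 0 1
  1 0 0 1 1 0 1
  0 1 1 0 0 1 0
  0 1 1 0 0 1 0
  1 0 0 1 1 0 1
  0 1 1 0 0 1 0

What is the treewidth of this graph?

3

A width-3 tree decomposition is:
Bags: B1 = {1, 2, 5, 6}  B2 = {1, 2, 3, 5}  B3 = {1, 2, 4, 5}  B4 = {0, 1, 2, 5}
Tree: B1–B2, B2–B3, B3–B4
Each bag holds 4 vertices, so the decomposition has width 3, which upper-bounds the treewidth. For the lower bound: the 4 vertex sets {1,6}, {2,3}, {5}, {4} are disjoint, each induces a connected subgraph, and every pair is joined by at least one edge of G. Contracting each set to a single vertex therefore yields K_{4} as a minor, and since treewidth is minor-monotone, tw(G) ≥ tw(K_{4}) = 3. Therefore the treewidth is 3.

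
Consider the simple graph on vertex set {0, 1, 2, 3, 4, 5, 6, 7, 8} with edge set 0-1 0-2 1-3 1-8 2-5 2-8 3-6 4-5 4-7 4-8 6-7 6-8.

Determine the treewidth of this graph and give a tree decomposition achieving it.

Treewidth 3.
Bags: B1 = {3, 4, 6, 7}  B2 = {3, 4, 6, 8}  B3 = {1, 3, 4, 8}  B4 = {1, 4, 5, 8}  B5 = {1, 2, 5, 8}  B6 = {0, 1, 2, 5}
Tree: B1–B2, B2–B3, B3–B4, B4–B5, B5–B6

Every bag has size at most 4, so the width is 4 − 1 = 3 and tw(G) ≤ 3. For the lower bound: the 4 vertex sets {3,6,7}, {4}, {8}, {0,1,2,5} are disjoint, each induces a connected subgraph, and every pair is joined by at least one edge of G. Contracting each set to a single vertex therefore yields K_{4} as a minor, and since treewidth is minor-monotone, tw(G) ≥ tw(K_{4}) = 3. The upper and lower bounds meet at 3, so that is the treewidth.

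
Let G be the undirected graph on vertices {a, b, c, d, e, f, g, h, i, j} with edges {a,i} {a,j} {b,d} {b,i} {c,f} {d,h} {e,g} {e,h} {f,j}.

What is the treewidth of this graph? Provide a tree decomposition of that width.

Treewidth 1.
Bags: B1 = {e, g}  B2 = {e, h}  B3 = {d, h}  B4 = {b, d}  B5 = {b, i}  B6 = {a, i}  B7 = {a, j}  B8 = {f, j}  B9 = {c, f}
Tree: B1–B2, B2–B3, B3–B4, B4–B5, B5–B6, B6–B7, B7–B8, B8–B9

Every bag has size at most 2, so the width is 2 − 1 = 1 and tw(G) ≤ 1. G has an edge, so its treewidth is at least 1. Hence tw(G) = 1 exactly.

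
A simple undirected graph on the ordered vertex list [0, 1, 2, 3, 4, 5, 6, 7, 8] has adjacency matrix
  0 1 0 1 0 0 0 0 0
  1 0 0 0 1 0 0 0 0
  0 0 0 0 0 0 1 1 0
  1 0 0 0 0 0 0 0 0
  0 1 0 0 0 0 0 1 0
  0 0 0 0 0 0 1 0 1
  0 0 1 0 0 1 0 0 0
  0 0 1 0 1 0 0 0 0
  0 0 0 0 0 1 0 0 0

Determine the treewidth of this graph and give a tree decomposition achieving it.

Treewidth 1.
One such decomposition:
Bags: B1 = {0, 3}  B2 = {0, 1}  B3 = {1, 4}  B4 = {4, 7}  B5 = {2, 7}  B6 = {2, 6}  B7 = {5, 6}  B8 = {5, 8}
Tree: B1–B2, B2–B3, B3–B4, B4–B5, B5–B6, B6–B7, B7–B8

Each bag holds 2 vertices, so the decomposition has width 1, which upper-bounds the treewidth. G has an edge, so its treewidth is at least 1. The upper and lower bounds meet at 1, so that is the treewidth.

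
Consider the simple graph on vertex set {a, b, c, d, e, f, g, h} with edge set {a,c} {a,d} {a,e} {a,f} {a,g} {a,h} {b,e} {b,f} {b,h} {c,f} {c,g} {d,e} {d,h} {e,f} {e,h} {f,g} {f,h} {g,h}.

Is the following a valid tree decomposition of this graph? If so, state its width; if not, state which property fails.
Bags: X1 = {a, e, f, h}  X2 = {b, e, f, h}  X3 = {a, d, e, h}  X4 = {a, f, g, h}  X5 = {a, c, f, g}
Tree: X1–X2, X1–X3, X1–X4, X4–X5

Yes; width 3.

Checking the three conditions: (i) the bags cover all of {a, b, c, d, e, f, g, h}; (ii) for each edge, some bag contains both endpoints; (iii) the bags containing any fixed vertex form a subtree. All hold, so the decomposition is valid with width 4 − 1 = 3.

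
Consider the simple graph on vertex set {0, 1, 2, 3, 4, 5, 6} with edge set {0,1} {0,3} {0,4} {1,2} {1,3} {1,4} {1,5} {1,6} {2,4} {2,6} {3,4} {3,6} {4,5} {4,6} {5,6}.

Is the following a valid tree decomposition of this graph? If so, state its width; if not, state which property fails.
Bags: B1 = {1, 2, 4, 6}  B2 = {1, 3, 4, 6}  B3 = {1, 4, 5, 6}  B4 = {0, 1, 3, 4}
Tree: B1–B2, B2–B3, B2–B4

Checking the three conditions: (i) the bags cover all of {0, 1, 2, 3, 4, 5, 6}; (ii) for each edge, some bag contains both endpoints; (iii) the bags containing any fixed vertex form a subtree. All hold, so the decomposition is valid with width 4 − 1 = 3.

Yes; width 3.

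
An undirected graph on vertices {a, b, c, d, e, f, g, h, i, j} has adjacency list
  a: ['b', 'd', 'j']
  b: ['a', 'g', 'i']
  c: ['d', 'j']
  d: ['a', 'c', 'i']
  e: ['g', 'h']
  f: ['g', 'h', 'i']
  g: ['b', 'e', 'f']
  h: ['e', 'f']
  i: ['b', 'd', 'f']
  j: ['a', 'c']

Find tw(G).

2

A width-2 tree decomposition is:
Bags: B1 = {e, g, h}  B2 = {f, g, h}  B3 = {b, f, g}  B4 = {b, f, i}  B5 = {a, b, i}  B6 = {a, d, i}  B7 = {a, d, j}  B8 = {c, d, j}
Tree: B1–B2, B2–B3, B3–B4, B4–B5, B5–B6, B6–B7, B7–B8
Each bag holds 3 vertices, so the decomposition has width 2, which upper-bounds the treewidth. The edges e–h–f–g–e form a cycle, so G is not a tree and its treewidth is at least 2. Combining the bounds, tw(G) = 2.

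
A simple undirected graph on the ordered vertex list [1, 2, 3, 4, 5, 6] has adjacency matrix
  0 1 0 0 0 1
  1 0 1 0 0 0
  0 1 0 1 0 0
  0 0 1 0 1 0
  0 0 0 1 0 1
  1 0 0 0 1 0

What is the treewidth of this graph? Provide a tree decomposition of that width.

Treewidth 2.
One such decomposition:
Bags: B1 = {2, 3, 4}  B2 = {2, 4, 5}  B3 = {2, 5, 6}  B4 = {1, 2, 6}
Tree: B1–B2, B2–B3, B3–B4

Each bag holds 3 vertices, so the decomposition has width 2, which upper-bounds the treewidth. Since 2–3–4–5–6–1–2 is a cycle in G, G is not acyclic. Forests are exactly the graphs of treewidth ≤ 1, so tw(G) ≥ 2. Therefore the treewidth is 2.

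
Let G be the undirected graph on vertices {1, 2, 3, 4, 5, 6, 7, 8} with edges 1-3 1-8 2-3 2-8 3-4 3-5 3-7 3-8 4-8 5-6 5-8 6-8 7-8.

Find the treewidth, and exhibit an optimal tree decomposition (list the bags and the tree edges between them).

Treewidth 2.
One optimal decomposition is:
Bags: B1 = {3, 5, 8}  B2 = {5, 6, 8}  B3 = {3, 7, 8}  B4 = {3, 4, 8}  B5 = {2, 3, 8}  B6 = {1, 3, 8}
Tree: B1–B2, B1–B3, B1–B4, B3–B5, B4–B6

Each bag holds 3 vertices, so the decomposition has width 2, which upper-bounds the treewidth. For the lower bound, the 3 vertices {1, 3, 8} are pairwise adjacent, and any tree decomposition puts a clique entirely inside one bag — forcing width ≥ 2. Combining the bounds, tw(G) = 2.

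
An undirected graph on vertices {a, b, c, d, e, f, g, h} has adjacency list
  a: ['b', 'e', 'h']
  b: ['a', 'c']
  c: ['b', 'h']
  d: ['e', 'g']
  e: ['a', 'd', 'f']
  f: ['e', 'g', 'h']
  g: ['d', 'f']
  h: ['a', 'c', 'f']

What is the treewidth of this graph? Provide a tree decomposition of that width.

Each bag holds 3 vertices, so the decomposition has width 2, which upper-bounds the treewidth. For the lower bound, G contains the cycle c–b–a–h–c, so G is not a forest; only forests have treewidth ≤ 1, hence tw(G) ≥ 2. Combining the bounds, tw(G) = 2.

Treewidth 2.
One optimal decomposition is:
Bags: B1 = {b, c, h}  B2 = {a, b, h}  B3 = {a, f, h}  B4 = {a, e, f}  B5 = {e, f, g}  B6 = {d, e, g}
Tree: B1–B2, B2–B3, B3–B4, B4–B5, B5–B6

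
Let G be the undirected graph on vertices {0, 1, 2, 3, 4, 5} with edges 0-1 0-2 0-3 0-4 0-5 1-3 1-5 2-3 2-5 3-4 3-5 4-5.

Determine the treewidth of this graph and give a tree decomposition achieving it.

Every bag has size at most 4, so the width is 4 − 1 = 3 and tw(G) ≤ 3. Conversely, {0, 1, 3, 5} is a clique of size 4, and the vertices of any clique must share a bag in every tree decomposition; so some bag has ≥ 4 vertices and tw(G) ≥ 3. The upper and lower bounds meet at 3, so that is the treewidth.

Treewidth 3.
One optimal decomposition is:
Bags: B1 = {0, 3, 4, 5}  B2 = {0, 2, 3, 5}  B3 = {0, 1, 3, 5}
Tree: B1–B2, B1–B3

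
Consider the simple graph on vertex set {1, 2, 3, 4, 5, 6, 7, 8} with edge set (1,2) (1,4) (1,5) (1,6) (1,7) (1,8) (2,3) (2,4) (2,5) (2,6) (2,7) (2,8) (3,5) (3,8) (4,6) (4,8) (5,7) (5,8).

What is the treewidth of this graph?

3

A width-3 tree decomposition is:
Bags: B1 = {1, 2, 4, 8}  B2 = {1, 2, 4, 6}  B3 = {1, 2, 5, 8}  B4 = {2, 3, 5, 8}  B5 = {1, 2, 5, 7}
Tree: B1–B2, B1–B3, B3–B4, B3–B5
The largest bag has 4 vertices, giving width 3; this decomposition certifies tw(G) ≤ 3. On the other hand G contains the 4-clique {1, 2, 4, 8}. A clique must lie in a single bag of any decomposition, so no decomposition can have width below 3. The upper and lower bounds meet at 3, so that is the treewidth.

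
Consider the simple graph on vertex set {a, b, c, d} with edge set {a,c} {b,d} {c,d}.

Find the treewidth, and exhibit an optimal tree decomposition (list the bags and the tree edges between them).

Treewidth 1.
One optimal decomposition is:
Bags: B1 = {a, c}  B2 = {c, d}  B3 = {b, d}
Tree: B1–B2, B2–B3

Each bag holds 2 vertices, so the decomposition has width 1, which upper-bounds the treewidth. G has an edge, so its treewidth is at least 1. Therefore the treewidth is 1.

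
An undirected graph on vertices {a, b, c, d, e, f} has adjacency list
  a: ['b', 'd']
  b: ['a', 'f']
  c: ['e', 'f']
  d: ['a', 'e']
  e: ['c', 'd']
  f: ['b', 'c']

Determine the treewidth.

A width-2 tree decomposition is:
Bags: B1 = {b, c, f}  B2 = {b, c, e}  B3 = {b, d, e}  B4 = {a, b, d}
Tree: B1–B2, B2–B3, B3–B4
Every bag has size at most 3, so the width is 3 − 1 = 2 and tw(G) ≤ 2. Since b–f–c–e–d–a–b is a cycle in G, G is not acyclic. Forests are exactly the graphs of treewidth ≤ 1, so tw(G) ≥ 2. Therefore the treewidth is 2.

2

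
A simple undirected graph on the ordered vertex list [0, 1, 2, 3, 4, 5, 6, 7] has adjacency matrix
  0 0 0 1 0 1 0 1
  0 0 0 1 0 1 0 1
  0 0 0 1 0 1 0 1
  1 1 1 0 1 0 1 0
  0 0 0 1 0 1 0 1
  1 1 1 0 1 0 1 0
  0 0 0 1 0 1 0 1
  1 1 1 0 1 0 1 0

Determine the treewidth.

A width-3 tree decomposition is:
Bags: B1 = {3, 4, 5, 7}  B2 = {2, 3, 5, 7}  B3 = {0, 3, 5, 7}  B4 = {1, 3, 5, 7}  B5 = {3, 5, 6, 7}
Tree: B1–B2, B2–B3, B3–B4, B4–B5
Each bag holds 4 vertices, so the decomposition has width 3, which upper-bounds the treewidth. For the lower bound: the 4 vertex sets {4,7}, {2,5}, {3}, {0} are disjoint, each induces a connected subgraph, and every pair is joined by at least one edge of G. Contracting each set to a single vertex therefore yields K_{4} as a minor, and since treewidth is minor-monotone, tw(G) ≥ tw(K_{4}) = 3. Therefore the treewidth is 3.

3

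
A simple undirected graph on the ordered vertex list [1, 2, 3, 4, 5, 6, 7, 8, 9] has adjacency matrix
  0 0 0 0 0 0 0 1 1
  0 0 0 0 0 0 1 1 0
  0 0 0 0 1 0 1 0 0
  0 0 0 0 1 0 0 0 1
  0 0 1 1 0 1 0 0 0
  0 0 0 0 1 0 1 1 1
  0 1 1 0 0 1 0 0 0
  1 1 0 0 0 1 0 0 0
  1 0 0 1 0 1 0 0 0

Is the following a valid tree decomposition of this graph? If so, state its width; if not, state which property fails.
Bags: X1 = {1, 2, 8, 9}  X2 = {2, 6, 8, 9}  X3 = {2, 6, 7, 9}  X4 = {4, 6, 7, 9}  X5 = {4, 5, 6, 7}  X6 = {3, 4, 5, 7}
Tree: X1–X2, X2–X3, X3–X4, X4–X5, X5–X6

Yes; width 3.

Vertex coverage: the bags together contain {1, 2, 3, 4, 5, 6, 7, 8, 9}, the full vertex set. Edge coverage: each edge of G has both endpoints in at least one bag. Running intersection: for every vertex, the bags containing it form a connected subtree. All three properties hold, so this is a valid tree decomposition of width max|bag| − 1 = 3, and hence tw(G) ≤ 3.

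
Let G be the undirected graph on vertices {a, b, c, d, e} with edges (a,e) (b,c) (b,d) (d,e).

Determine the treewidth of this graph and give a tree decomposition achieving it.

Treewidth 1.
Bags: B1 = {a, e}  B2 = {d, e}  B3 = {b, d}  B4 = {b, c}
Tree: B1–B2, B2–B3, B3–B4

The largest bag has 2 vertices, giving width 1; this decomposition certifies tw(G) ≤ 1. G has an edge, so its treewidth is at least 1. Therefore the treewidth is 1.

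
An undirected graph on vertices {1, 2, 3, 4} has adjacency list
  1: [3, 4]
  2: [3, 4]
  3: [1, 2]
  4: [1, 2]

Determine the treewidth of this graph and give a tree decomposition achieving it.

Each bag holds 3 vertices, so the decomposition has width 2, which upper-bounds the treewidth. For the lower bound, G contains the cycle 2–3–1–4–2, so G is not a forest; only forests have treewidth ≤ 1, hence tw(G) ≥ 2. Combining the bounds, tw(G) = 2.

Treewidth 2.
One optimal decomposition is:
Bags: B1 = {1, 2, 3}  B2 = {1, 2, 4}
Tree: B1–B2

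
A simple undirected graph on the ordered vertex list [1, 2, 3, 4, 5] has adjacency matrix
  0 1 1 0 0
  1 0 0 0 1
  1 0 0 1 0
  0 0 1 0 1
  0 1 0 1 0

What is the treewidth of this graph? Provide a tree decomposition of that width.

Treewidth 2.
One optimal decomposition is:
Bags: B1 = {3, 4, 5}  B2 = {2, 3, 5}  B3 = {1, 2, 3}
Tree: B1–B2, B2–B3

Each bag holds 3 vertices, so the decomposition has width 2, which upper-bounds the treewidth. The edges 3–4–5–2–1–3 form a cycle, so G is not a tree and its treewidth is at least 2. Hence tw(G) = 2 exactly.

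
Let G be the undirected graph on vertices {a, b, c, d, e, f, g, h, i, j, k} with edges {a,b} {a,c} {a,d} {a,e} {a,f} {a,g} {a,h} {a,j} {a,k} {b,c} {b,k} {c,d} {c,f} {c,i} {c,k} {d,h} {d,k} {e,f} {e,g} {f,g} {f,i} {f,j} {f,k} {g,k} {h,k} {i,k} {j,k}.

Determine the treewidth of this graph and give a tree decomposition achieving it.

Every bag has size at most 4, so the width is 4 − 1 = 3 and tw(G) ≤ 3. On the other hand G contains the 4-clique {a, e, f, g}. A clique must lie in a single bag of any decomposition, so no decomposition can have width below 3. Therefore the treewidth is 3.

Treewidth 3.
One optimal decomposition is:
Bags: B1 = {a, c, f, k}  B2 = {a, c, d, k}  B3 = {a, b, c, k}  B4 = {a, f, g, k}  B5 = {a, d, h, k}  B6 = {c, f, i, k}  B7 = {a, e, f, g}  B8 = {a, f, j, k}
Tree: B1–B2, B2–B3, B1–B4, B2–B5, B1–B6, B4–B7, B1–B8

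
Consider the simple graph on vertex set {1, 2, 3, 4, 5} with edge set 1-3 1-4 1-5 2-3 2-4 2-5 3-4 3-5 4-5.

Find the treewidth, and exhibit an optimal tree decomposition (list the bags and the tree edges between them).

Treewidth 3.
Bags: B1 = {1, 3, 4, 5}  B2 = {2, 3, 4, 5}
Tree: B1–B2

Each bag holds 4 vertices, so the decomposition has width 3, which upper-bounds the treewidth. On the other hand G contains the 4-clique {1, 3, 4, 5}. A clique must lie in a single bag of any decomposition, so no decomposition can have width below 3. The upper and lower bounds meet at 3, so that is the treewidth.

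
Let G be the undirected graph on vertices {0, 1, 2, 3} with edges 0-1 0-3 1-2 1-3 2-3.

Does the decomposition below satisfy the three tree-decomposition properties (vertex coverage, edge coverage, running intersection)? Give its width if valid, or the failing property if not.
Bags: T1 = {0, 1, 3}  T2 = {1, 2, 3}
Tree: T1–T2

Checking the three conditions: (i) the bags cover all of {0, 1, 2, 3}; (ii) for each edge, some bag contains both endpoints; (iii) the bags containing any fixed vertex form a subtree. All hold, so the decomposition is valid with width 3 − 1 = 2.

Yes; width 2.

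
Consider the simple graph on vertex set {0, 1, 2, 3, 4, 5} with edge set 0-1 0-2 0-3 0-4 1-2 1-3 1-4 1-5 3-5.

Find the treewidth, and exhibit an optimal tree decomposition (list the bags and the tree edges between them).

Treewidth 2.
One optimal decomposition is:
Bags: B1 = {0, 1, 3}  B2 = {1, 3, 5}  B3 = {0, 1, 4}  B4 = {0, 1, 2}
Tree: B1–B2, B1–B3, B3–B4

The largest bag has 3 vertices, giving width 2; this decomposition certifies tw(G) ≤ 2. On the other hand G contains the 3-clique {0, 1, 2}. A clique must lie in a single bag of any decomposition, so no decomposition can have width below 2. Hence tw(G) = 2 exactly.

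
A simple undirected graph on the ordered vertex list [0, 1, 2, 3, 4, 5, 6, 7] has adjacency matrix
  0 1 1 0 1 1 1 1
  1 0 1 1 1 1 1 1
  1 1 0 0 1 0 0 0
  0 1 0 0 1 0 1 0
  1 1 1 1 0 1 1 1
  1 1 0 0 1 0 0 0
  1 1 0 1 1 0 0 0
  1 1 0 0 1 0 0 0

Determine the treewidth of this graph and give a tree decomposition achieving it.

Every bag has size at most 4, so the width is 4 − 1 = 3 and tw(G) ≤ 3. Conversely, {0, 1, 2, 4} is a clique of size 4, and the vertices of any clique must share a bag in every tree decomposition; so some bag has ≥ 4 vertices and tw(G) ≥ 3. Therefore the treewidth is 3.

Treewidth 3.
One such decomposition:
Bags: B1 = {0, 1, 2, 4}  B2 = {0, 1, 4, 5}  B3 = {0, 1, 4, 7}  B4 = {0, 1, 4, 6}  B5 = {1, 3, 4, 6}
Tree: B1–B2, B2–B3, B3–B4, B4–B5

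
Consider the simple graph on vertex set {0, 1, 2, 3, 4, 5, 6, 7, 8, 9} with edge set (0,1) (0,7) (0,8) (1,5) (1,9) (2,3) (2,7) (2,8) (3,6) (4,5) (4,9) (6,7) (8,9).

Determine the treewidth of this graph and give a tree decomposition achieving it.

Every bag has size at most 3, so the width is 3 − 1 = 2 and tw(G) ≤ 2. For the lower bound, G contains the cycle 5–4–9–1–5, so G is not a forest; only forests have treewidth ≤ 1, hence tw(G) ≥ 2. Hence tw(G) = 2 exactly.

Treewidth 2.
Bags: B1 = {1, 4, 5}  B2 = {1, 4, 9}  B3 = {0, 1, 9}  B4 = {0, 8, 9}  B5 = {0, 7, 8}  B6 = {2, 7, 8}  B7 = {2, 6, 7}  B8 = {2, 3, 6}
Tree: B1–B2, B2–B3, B3–B4, B4–B5, B5–B6, B6–B7, B7–B8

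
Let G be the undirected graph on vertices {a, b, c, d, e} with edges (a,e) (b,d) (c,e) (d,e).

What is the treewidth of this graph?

A width-1 tree decomposition is:
Bags: B1 = {a, e}  B2 = {c, e}  B3 = {d, e}  B4 = {b, d}
Tree: B1–B2, B1–B3, B3–B4
Every bag has size at most 2, so the width is 2 − 1 = 1 and tw(G) ≤ 1. Any graph with an edge has treewidth ≥ 1, and G has the edge e–a. Therefore the treewidth is 1.

1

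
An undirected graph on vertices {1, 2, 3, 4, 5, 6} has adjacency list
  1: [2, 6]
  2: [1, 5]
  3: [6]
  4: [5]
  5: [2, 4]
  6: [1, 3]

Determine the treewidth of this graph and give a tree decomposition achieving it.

Treewidth 1.
One optimal decomposition is:
Bags: B1 = {3, 6}  B2 = {1, 6}  B3 = {1, 2}  B4 = {2, 5}  B5 = {4, 5}
Tree: B1–B2, B2–B3, B3–B4, B4–B5

The largest bag has 2 vertices, giving width 1; this decomposition certifies tw(G) ≤ 1. Any graph with an edge has treewidth ≥ 1, and G has the edge 3–6. Hence tw(G) = 1 exactly.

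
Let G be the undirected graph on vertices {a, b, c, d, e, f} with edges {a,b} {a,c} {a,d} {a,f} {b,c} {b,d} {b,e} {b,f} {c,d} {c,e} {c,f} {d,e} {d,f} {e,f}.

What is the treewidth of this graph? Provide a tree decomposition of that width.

The largest bag has 5 vertices, giving width 4; this decomposition certifies tw(G) ≤ 4. Conversely, {b, c, d, e, f} is a clique of size 5, and the vertices of any clique must share a bag in every tree decomposition; so some bag has ≥ 5 vertices and tw(G) ≥ 4. Combining the bounds, tw(G) = 4.

Treewidth 4.
Bags: B1 = {a, b, c, d, f}  B2 = {b, c, d, e, f}
Tree: B1–B2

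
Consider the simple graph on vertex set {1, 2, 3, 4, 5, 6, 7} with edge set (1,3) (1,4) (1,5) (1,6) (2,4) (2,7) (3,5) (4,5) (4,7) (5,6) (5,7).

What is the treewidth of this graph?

2

A width-2 tree decomposition is:
Bags: B1 = {1, 4, 5}  B2 = {4, 5, 7}  B3 = {1, 3, 5}  B4 = {2, 4, 7}  B5 = {1, 5, 6}
Tree: B1–B2, B1–B3, B2–B4, B3–B5
Every bag has size at most 3, so the width is 3 − 1 = 2 and tw(G) ≤ 2. On the other hand G contains the 3-clique {2, 4, 7}. A clique must lie in a single bag of any decomposition, so no decomposition can have width below 2. Combining the bounds, tw(G) = 2.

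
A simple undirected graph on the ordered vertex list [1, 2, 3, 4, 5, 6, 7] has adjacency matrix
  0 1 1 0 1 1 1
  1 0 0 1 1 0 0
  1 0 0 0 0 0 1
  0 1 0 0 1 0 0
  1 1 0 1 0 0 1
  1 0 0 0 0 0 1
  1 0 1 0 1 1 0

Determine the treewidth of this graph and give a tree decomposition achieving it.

The largest bag has 3 vertices, giving width 2; this decomposition certifies tw(G) ≤ 2. Conversely, {1, 2, 5} is a clique of size 3, and the vertices of any clique must share a bag in every tree decomposition; so some bag has ≥ 3 vertices and tw(G) ≥ 2. Therefore the treewidth is 2.

Treewidth 2.
Bags: B1 = {1, 6, 7}  B2 = {1, 5, 7}  B3 = {1, 2, 5}  B4 = {1, 3, 7}  B5 = {2, 4, 5}
Tree: B1–B2, B2–B3, B2–B4, B3–B5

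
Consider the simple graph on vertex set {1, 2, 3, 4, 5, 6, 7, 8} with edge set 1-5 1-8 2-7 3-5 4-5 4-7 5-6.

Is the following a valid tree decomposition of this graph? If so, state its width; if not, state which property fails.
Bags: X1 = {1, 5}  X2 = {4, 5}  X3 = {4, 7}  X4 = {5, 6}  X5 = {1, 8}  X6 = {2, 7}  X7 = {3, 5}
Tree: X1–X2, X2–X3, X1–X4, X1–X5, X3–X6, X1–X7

Yes; width 1.

Vertex coverage: the bags together contain {1, 2, 3, 4, 5, 6, 7, 8}, the full vertex set. Edge coverage: each edge of G has both endpoints in at least one bag. Running intersection: for every vertex, the bags containing it form a connected subtree. All three properties hold, so this is a valid tree decomposition of width max|bag| − 1 = 1, and hence tw(G) ≤ 1.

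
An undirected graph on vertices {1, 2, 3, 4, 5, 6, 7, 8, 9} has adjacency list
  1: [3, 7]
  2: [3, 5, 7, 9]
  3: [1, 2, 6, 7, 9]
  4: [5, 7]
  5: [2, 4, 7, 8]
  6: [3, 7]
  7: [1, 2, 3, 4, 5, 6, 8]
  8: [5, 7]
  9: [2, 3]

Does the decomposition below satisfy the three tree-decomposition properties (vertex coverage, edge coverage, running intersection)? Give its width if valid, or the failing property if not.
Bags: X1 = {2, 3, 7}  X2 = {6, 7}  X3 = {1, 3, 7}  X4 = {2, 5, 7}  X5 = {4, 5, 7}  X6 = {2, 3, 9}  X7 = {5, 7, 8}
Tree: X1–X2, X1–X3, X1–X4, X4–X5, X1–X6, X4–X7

A tree decomposition must satisfy three properties: every vertex lies in some bag; for every edge, both endpoints lie together in some bag; and for every vertex, the bags containing it form a connected subtree. Here edge (3,6) lies in no bag, so the decomposition is invalid.

No — edge (3,6) lies in no bag.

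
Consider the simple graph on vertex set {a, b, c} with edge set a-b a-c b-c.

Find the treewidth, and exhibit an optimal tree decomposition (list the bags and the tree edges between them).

Treewidth 2.
Bags: B1 = {a, b, c}
Tree: (single bag)

A single bag containing all 3 vertices is trivially a valid decomposition of width 2. On the other hand G contains the 3-clique {a, b, c}. A clique must lie in a single bag of any decomposition, so no decomposition can have width below 2. Therefore the treewidth is 2.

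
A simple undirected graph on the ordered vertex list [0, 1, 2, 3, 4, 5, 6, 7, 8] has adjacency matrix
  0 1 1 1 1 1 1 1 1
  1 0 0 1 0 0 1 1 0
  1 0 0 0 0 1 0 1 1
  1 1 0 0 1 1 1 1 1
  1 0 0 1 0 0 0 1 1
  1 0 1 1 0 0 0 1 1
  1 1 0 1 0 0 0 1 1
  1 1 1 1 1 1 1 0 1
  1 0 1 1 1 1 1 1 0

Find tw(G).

4

A width-4 tree decomposition is:
Bags: B1 = {0, 3, 5, 7, 8}  B2 = {0, 3, 6, 7, 8}  B3 = {0, 1, 3, 6, 7}  B4 = {0, 3, 4, 7, 8}  B5 = {0, 2, 5, 7, 8}
Tree: B1–B2, B2–B3, B2–B4, B1–B5
The largest bag has 5 vertices, giving width 4; this decomposition certifies tw(G) ≤ 4. For the lower bound, the 5 vertices {0, 2, 5, 7, 8} are pairwise adjacent, and any tree decomposition puts a clique entirely inside one bag — forcing width ≥ 4. Therefore the treewidth is 4.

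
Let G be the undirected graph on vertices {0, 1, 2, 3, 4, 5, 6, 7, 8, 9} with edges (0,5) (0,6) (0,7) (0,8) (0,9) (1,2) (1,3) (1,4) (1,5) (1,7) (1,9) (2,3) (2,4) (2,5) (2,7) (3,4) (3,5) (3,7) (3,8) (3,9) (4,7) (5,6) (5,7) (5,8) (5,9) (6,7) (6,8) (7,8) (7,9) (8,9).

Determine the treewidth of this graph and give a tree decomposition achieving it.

Every bag has size at most 5, so the width is 5 − 1 = 4 and tw(G) ≤ 4. On the other hand G contains the 5-clique {1, 2, 3, 4, 7}. A clique must lie in a single bag of any decomposition, so no decomposition can have width below 4. Therefore the treewidth is 4.

Treewidth 4.
Bags: B1 = {1, 3, 5, 7, 9}  B2 = {1, 2, 3, 5, 7}  B3 = {3, 5, 7, 8, 9}  B4 = {1, 2, 3, 4, 7}  B5 = {0, 5, 7, 8, 9}  B6 = {0, 5, 6, 7, 8}
Tree: B1–B2, B1–B3, B2–B4, B3–B5, B5–B6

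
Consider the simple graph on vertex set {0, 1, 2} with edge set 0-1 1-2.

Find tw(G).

1

A width-1 tree decomposition is:
Bags: B1 = {1, 2}  B2 = {0, 1}
Tree: B1–B2
The largest bag has 2 vertices, giving width 1; this decomposition certifies tw(G) ≤ 1. Since G has at least one edge (e.g. 2–1), it is not an edgeless graph, so tw(G) ≥ 1. The upper and lower bounds meet at 1, so that is the treewidth.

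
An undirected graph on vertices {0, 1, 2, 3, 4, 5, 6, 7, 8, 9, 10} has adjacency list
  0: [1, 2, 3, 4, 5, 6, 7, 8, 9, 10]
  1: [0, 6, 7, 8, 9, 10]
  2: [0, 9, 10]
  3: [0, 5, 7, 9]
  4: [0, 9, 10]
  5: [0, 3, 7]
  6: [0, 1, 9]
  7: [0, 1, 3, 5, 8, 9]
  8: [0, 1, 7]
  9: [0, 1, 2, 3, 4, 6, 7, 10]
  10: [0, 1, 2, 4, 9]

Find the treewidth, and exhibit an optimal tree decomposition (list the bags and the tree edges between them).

Treewidth 3.
One optimal decomposition is:
Bags: B1 = {0, 1, 9, 10}  B2 = {0, 4, 9, 10}  B3 = {0, 2, 9, 10}  B4 = {0, 1, 7, 9}  B5 = {0, 1, 6, 9}  B6 = {0, 3, 7, 9}  B7 = {0, 1, 7, 8}  B8 = {0, 3, 5, 7}
Tree: B1–B2, B2–B3, B1–B4, B4–B5, B4–B6, B4–B7, B6–B8

The largest bag has 4 vertices, giving width 3; this decomposition certifies tw(G) ≤ 3. For the lower bound, the 4 vertices {0, 1, 7, 8} are pairwise adjacent, and any tree decomposition puts a clique entirely inside one bag — forcing width ≥ 3. Combining the bounds, tw(G) = 3.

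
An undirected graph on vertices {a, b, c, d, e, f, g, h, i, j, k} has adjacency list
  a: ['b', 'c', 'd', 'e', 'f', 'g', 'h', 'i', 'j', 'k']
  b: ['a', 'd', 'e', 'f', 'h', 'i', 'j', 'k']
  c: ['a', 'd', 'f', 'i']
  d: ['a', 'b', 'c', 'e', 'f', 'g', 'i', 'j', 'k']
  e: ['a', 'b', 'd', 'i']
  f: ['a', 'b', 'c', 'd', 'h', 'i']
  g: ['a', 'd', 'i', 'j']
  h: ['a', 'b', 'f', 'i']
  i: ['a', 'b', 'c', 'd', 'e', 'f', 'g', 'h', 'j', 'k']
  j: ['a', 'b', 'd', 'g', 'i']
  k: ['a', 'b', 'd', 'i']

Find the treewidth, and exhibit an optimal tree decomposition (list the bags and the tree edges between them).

Treewidth 4.
One optimal decomposition is:
Bags: B1 = {a, d, g, i, j}  B2 = {a, b, d, i, j}  B3 = {a, b, d, e, i}  B4 = {a, b, d, f, i}  B5 = {a, c, d, f, i}  B6 = {a, b, f, h, i}  B7 = {a, b, d, i, k}
Tree: B1–B2, B2–B3, B2–B4, B4–B5, B4–B6, B4–B7

Every bag has size at most 5, so the width is 5 − 1 = 4 and tw(G) ≤ 4. On the other hand G contains the 5-clique {a, d, g, i, j}. A clique must lie in a single bag of any decomposition, so no decomposition can have width below 4. Therefore the treewidth is 4.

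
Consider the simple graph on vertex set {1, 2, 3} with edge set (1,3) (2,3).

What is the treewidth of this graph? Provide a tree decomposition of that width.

Every bag has size at most 2, so the width is 2 − 1 = 1 and tw(G) ≤ 1. Any graph with an edge has treewidth ≥ 1, and G has the edge 2–3. Hence tw(G) = 1 exactly.

Treewidth 1.
One optimal decomposition is:
Bags: B1 = {2, 3}  B2 = {1, 3}
Tree: B1–B2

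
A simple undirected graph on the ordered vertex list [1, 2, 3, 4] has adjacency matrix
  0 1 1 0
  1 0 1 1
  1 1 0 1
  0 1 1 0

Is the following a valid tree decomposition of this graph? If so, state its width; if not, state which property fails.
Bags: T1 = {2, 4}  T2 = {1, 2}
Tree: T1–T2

No — vertex 3 appears in no bag.

A tree decomposition must satisfy three properties: every vertex lies in some bag; for every edge, both endpoints lie together in some bag; and for every vertex, the bags containing it form a connected subtree. Here vertex 3 appears in no bag, so the decomposition is invalid.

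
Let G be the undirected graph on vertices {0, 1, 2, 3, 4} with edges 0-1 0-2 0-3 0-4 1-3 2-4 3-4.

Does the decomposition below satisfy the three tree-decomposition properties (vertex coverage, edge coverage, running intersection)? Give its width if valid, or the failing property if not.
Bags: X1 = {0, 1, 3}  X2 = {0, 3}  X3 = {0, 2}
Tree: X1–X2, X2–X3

A tree decomposition must satisfy three properties: every vertex lies in some bag; for every edge, both endpoints lie together in some bag; and for every vertex, the bags containing it form a connected subtree. Here vertex 4 appears in no bag, so the decomposition is invalid.

No — vertex 4 appears in no bag.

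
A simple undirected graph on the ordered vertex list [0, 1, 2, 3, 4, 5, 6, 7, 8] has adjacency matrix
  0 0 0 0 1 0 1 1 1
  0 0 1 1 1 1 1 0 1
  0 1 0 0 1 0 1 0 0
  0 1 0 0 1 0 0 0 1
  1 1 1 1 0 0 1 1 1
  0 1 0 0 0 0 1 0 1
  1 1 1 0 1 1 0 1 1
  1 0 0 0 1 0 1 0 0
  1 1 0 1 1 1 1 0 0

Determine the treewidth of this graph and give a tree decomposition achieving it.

Treewidth 3.
One optimal decomposition is:
Bags: B1 = {1, 4, 6, 8}  B2 = {1, 5, 6, 8}  B3 = {0, 4, 6, 8}  B4 = {1, 3, 4, 8}  B5 = {0, 4, 6, 7}  B6 = {1, 2, 4, 6}
Tree: B1–B2, B1–B3, B1–B4, B3–B5, B1–B6

The largest bag has 4 vertices, giving width 3; this decomposition certifies tw(G) ≤ 3. Conversely, {1, 3, 4, 8} is a clique of size 4, and the vertices of any clique must share a bag in every tree decomposition; so some bag has ≥ 4 vertices and tw(G) ≥ 3. Combining the bounds, tw(G) = 3.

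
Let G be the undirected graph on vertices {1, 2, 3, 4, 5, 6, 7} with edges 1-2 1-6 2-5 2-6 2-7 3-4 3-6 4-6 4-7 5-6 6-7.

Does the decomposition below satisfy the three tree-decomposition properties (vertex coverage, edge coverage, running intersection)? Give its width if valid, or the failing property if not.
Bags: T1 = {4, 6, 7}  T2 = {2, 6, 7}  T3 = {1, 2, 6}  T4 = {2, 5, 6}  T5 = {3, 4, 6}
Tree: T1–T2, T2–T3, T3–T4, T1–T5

Checking the three conditions: (i) the bags cover all of {1, 2, 3, 4, 5, 6, 7}; (ii) for each edge, some bag contains both endpoints; (iii) the bags containing any fixed vertex form a subtree. All hold, so the decomposition is valid with width 3 − 1 = 2.

Yes; width 2.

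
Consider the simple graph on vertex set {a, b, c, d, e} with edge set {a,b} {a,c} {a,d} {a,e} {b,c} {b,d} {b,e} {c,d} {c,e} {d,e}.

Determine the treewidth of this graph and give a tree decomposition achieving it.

Treewidth 4.
Bags: B1 = {a, b, c, d, e}
Tree: (single bag)

A single bag containing all 5 vertices is trivially a valid decomposition of width 4. Conversely, {a, b, c, d, e} is a clique of size 5, and the vertices of any clique must share a bag in every tree decomposition; so some bag has ≥ 5 vertices and tw(G) ≥ 4. The upper and lower bounds meet at 4, so that is the treewidth.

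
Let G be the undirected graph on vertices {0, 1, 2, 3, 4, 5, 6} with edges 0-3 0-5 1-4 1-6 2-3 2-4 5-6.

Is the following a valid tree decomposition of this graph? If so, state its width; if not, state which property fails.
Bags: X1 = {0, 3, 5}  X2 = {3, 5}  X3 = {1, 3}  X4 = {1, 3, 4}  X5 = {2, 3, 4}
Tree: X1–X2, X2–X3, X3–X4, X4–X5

A tree decomposition must satisfy three properties: every vertex lies in some bag; for every edge, both endpoints lie together in some bag; and for every vertex, the bags containing it form a connected subtree. Here vertex 6 appears in no bag, so the decomposition is invalid.

No — vertex 6 appears in no bag.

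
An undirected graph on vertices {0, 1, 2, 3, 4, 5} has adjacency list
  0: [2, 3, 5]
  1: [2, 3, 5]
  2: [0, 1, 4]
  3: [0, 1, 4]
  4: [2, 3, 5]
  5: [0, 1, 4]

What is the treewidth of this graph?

A width-3 tree decomposition is:
Bags: B1 = {0, 2, 3, 5}  B2 = {2, 3, 4, 5}  B3 = {1, 2, 3, 5}
Tree: B1–B2, B2–B3
Every bag has size at most 4, so the width is 4 − 1 = 3 and tw(G) ≤ 3. For the lower bound: the 4 vertex sets {0,2}, {3,4}, {5}, {1} are disjoint, each induces a connected subgraph, and every pair is joined by at least one edge of G. Contracting each set to a single vertex therefore yields K_{4} as a minor, and since treewidth is minor-monotone, tw(G) ≥ tw(K_{4}) = 3. The upper and lower bounds meet at 3, so that is the treewidth.

3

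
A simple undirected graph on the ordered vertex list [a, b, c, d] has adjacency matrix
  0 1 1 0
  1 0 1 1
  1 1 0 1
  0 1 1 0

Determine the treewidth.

2

A width-2 tree decomposition is:
Bags: B1 = {a, b, c}  B2 = {b, c, d}
Tree: B1–B2
Every bag has size at most 3, so the width is 3 − 1 = 2 and tw(G) ≤ 2. On the other hand G contains the 3-clique {b, c, d}. A clique must lie in a single bag of any decomposition, so no decomposition can have width below 2. The upper and lower bounds meet at 2, so that is the treewidth.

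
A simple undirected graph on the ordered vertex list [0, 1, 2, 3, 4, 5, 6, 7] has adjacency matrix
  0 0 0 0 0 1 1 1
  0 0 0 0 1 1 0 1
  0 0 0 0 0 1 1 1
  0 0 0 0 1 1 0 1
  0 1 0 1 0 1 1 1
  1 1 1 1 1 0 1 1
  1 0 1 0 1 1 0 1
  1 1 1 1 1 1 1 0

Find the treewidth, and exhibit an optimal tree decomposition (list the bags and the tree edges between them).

Each bag holds 4 vertices, so the decomposition has width 3, which upper-bounds the treewidth. On the other hand G contains the 4-clique {0, 5, 6, 7}. A clique must lie in a single bag of any decomposition, so no decomposition can have width below 3. Therefore the treewidth is 3.

Treewidth 3.
One such decomposition:
Bags: B1 = {4, 5, 6, 7}  B2 = {0, 5, 6, 7}  B3 = {2, 5, 6, 7}  B4 = {1, 4, 5, 7}  B5 = {3, 4, 5, 7}
Tree: B1–B2, B2–B3, B1–B4, B4–B5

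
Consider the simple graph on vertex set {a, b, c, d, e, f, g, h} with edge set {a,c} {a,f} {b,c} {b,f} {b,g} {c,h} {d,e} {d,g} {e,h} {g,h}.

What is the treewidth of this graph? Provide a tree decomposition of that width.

The largest bag has 3 vertices, giving width 2; this decomposition certifies tw(G) ≤ 2. Since d–e–h–g–d is a cycle in G, G is not acyclic. Forests are exactly the graphs of treewidth ≤ 1, so tw(G) ≥ 2. Therefore the treewidth is 2.

Treewidth 2.
One such decomposition:
Bags: B1 = {d, e, g}  B2 = {e, g, h}  B3 = {b, g, h}  B4 = {b, c, h}  B5 = {b, c, f}  B6 = {a, c, f}
Tree: B1–B2, B2–B3, B3–B4, B4–B5, B5–B6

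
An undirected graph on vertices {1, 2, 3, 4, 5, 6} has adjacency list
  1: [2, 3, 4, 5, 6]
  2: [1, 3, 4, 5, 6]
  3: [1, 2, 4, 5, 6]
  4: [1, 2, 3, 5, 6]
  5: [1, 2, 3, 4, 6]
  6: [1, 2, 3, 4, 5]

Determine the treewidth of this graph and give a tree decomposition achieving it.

A single bag containing all 6 vertices is trivially a valid decomposition of width 5. Conversely, {1, 2, 3, 4, 5, 6} is a clique of size 6, and the vertices of any clique must share a bag in every tree decomposition; so some bag has ≥ 6 vertices and tw(G) ≥ 5. Therefore the treewidth is 5.

Treewidth 5.
One optimal decomposition is:
Bags: B1 = {1, 2, 3, 4, 5, 6}
Tree: (single bag)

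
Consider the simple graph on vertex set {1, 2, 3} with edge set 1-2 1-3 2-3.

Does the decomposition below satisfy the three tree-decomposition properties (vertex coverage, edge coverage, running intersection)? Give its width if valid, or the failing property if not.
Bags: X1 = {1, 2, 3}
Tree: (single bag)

Yes; width 2.

Every vertex of G appears in some bag (union = {1, 2, 3}); every edge is covered by a bag; and for each vertex v the set of bags containing v is connected in the bag tree. The decomposition is therefore valid. The largest bag has 3 vertices, so the width is 2.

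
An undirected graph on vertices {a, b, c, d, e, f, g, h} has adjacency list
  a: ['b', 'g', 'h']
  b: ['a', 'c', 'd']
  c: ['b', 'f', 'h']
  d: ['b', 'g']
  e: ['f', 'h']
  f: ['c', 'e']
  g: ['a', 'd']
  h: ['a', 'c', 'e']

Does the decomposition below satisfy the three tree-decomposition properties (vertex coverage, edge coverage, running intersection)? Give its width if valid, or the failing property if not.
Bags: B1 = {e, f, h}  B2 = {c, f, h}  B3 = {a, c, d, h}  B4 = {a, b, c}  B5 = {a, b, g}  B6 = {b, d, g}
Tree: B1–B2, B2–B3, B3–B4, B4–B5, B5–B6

A tree decomposition must satisfy three properties: every vertex lies in some bag; for every edge, both endpoints lie together in some bag; and for every vertex, the bags containing it form a connected subtree. Here bags containing vertex d are not connected in the tree, so the decomposition is invalid.

No — bags containing vertex d are not connected in the tree.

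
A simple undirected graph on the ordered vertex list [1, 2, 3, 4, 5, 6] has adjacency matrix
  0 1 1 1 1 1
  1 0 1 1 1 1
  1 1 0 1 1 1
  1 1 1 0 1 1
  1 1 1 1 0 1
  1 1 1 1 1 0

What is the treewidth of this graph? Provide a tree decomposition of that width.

A single bag containing all 6 vertices is trivially a valid decomposition of width 5. For the lower bound, the 6 vertices {1, 2, 3, 4, 5, 6} are pairwise adjacent, and any tree decomposition puts a clique entirely inside one bag — forcing width ≥ 5. Combining the bounds, tw(G) = 5.

Treewidth 5.
One such decomposition:
Bags: B1 = {1, 2, 3, 4, 5, 6}
Tree: (single bag)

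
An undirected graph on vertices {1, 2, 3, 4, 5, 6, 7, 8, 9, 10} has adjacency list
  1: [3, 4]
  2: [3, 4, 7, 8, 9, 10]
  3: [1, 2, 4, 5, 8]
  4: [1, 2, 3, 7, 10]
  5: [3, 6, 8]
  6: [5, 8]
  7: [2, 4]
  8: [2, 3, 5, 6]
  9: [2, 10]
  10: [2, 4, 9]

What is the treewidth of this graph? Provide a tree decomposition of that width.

Every bag has size at most 3, so the width is 3 − 1 = 2 and tw(G) ≤ 2. On the other hand G contains the 3-clique {1, 3, 4}. A clique must lie in a single bag of any decomposition, so no decomposition can have width below 2. Combining the bounds, tw(G) = 2.

Treewidth 2.
One optimal decomposition is:
Bags: B1 = {2, 3, 4}  B2 = {2, 3, 8}  B3 = {2, 4, 10}  B4 = {1, 3, 4}  B5 = {2, 9, 10}  B6 = {3, 5, 8}  B7 = {5, 6, 8}  B8 = {2, 4, 7}
Tree: B1–B2, B1–B3, B1–B4, B3–B5, B2–B6, B6–B7, B1–B8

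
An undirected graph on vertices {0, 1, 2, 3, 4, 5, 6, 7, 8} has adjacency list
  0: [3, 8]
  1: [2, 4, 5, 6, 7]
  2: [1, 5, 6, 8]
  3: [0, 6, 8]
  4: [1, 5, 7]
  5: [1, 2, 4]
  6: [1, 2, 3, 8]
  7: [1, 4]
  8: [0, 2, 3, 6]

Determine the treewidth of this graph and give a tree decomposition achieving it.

Every bag has size at most 3, so the width is 3 − 1 = 2 and tw(G) ≤ 2. On the other hand G contains the 3-clique {0, 3, 8}. A clique must lie in a single bag of any decomposition, so no decomposition can have width below 2. The upper and lower bounds meet at 2, so that is the treewidth.

Treewidth 2.
One optimal decomposition is:
Bags: B1 = {1, 2, 6}  B2 = {2, 6, 8}  B3 = {3, 6, 8}  B4 = {0, 3, 8}  B5 = {1, 2, 5}  B6 = {1, 4, 5}  B7 = {1, 4, 7}
Tree: B1–B2, B2–B3, B3–B4, B1–B5, B5–B6, B6–B7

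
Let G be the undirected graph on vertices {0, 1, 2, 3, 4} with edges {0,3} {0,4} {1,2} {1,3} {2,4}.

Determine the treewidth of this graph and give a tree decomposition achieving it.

Treewidth 2.
Bags: B1 = {1, 2, 3}  B2 = {2, 3, 4}  B3 = {0, 3, 4}
Tree: B1–B2, B2–B3

The largest bag has 3 vertices, giving width 2; this decomposition certifies tw(G) ≤ 2. For the lower bound, G contains the cycle 3–1–2–4–0–3, so G is not a forest; only forests have treewidth ≤ 1, hence tw(G) ≥ 2. Therefore the treewidth is 2.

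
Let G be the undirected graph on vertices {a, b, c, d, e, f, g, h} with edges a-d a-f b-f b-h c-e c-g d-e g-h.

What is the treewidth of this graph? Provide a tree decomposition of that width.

Treewidth 2.
Bags: B1 = {a, d, e}  B2 = {a, c, e}  B3 = {a, c, g}  B4 = {a, g, h}  B5 = {a, b, h}  B6 = {a, b, f}
Tree: B1–B2, B2–B3, B3–B4, B4–B5, B5–B6

The largest bag has 3 vertices, giving width 2; this decomposition certifies tw(G) ≤ 2. Since a–d–e–c–g–h–b–f–a is a cycle in G, G is not acyclic. Forests are exactly the graphs of treewidth ≤ 1, so tw(G) ≥ 2. Therefore the treewidth is 2.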